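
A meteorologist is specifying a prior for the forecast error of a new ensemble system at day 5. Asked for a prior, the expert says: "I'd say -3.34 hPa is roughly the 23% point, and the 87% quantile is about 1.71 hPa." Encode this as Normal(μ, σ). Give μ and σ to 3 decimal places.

μ = -1.340, σ = 2.707

For Normal(μ,σ), the p-quantile is μ + z_p·σ. Here z_{0.23} = -0.7388, z_{0.87} = 1.126.
So -3.34 = μ − 0.7388σ and 1.71 = μ + 1.126σ.
Subtracting: σ = (1.71 − -3.34)/(1.126 − (-0.7388)) = 2.707.
Then μ = -3.34 − (-0.7388)·2.707 = -1.340.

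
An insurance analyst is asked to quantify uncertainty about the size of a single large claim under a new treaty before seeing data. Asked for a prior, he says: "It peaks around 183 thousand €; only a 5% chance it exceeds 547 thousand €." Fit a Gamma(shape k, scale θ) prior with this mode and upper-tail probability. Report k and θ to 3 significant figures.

Gamma(k,θ) with k>1 has mode (k−1)θ, so θ = 183/(k−1).
Need P(X < 547) = 0.95 with θ tied to k this way. Start at k = 2, θ = 183: P(X<547) ≈ 0.799.
Too low — raise k to concentrate. Iterating converges to k ≈ 3.21.
Then θ = 183/(3.21−1) ≈ 82.7.

k ≈ 3.21, θ ≈ 82.7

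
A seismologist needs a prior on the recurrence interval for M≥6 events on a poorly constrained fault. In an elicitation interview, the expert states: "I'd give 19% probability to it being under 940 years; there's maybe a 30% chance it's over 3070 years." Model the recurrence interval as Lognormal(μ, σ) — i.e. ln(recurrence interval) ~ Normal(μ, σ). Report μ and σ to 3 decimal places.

If T ~ Lognormal(μ,σ) then ln T ~ Normal(μ,σ), so the p-quantile of ln T is μ + z_p·σ.
ln(940) = 6.846 and ln(3070) = 8.029; z_{0.19} = -0.8779, z_{0.7} = 0.5244.
σ = (8.029 − 6.846)/(0.5244 − (-0.8779)) = 0.844.
μ = 6.846 − (-0.8779)·0.844 = 7.587.

μ ≈ 7.587, σ ≈ 0.844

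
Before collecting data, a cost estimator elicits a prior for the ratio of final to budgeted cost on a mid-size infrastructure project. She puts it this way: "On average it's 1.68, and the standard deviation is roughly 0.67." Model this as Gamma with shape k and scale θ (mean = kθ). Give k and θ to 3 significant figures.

k ≈ 6.29, θ ≈ 0.267

For Gamma(k, scale θ): mean = kθ, variance = kθ², so CV = 1/√k.
CV = SD/mean = 0.67/1.68 = 0.3988, hence k = 1/CV² = 6.29.
Then θ = mean/k = 1.68/6.29 = 0.267.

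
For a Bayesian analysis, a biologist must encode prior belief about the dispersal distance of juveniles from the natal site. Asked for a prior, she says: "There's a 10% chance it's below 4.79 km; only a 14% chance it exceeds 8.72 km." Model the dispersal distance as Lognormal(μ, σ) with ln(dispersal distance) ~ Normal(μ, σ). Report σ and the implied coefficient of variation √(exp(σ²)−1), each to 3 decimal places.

σ ≈ 0.254, CV ≈ 0.258

If T ~ Lognormal(μ,σ) then ln T ~ Normal(μ,σ), so the p-quantile of ln T is μ + z_p·σ.
ln(4.79) = 1.567 and ln(8.72) = 2.166; z_{0.1} = -1.282, z_{0.86} = 1.08.
σ = (2.166 − 1.567)/(1.08 − (-1.282)) = 0.254.
μ = 1.567 − (-1.282)·0.254 = 1.892.
CV = √(exp(σ²)−1) = √(exp(0.0643)−1) = 0.258.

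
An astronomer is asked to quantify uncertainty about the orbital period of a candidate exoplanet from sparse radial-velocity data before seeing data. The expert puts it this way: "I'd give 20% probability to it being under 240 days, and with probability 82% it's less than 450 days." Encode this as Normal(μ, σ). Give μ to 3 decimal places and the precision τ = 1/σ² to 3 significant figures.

μ = 340.593, τ = 7e-05

The p-quantile of Normal(μ,σ) is μ + z_p·σ, with z_{0.2} = -0.8416 and z_{0.82} = 0.9154.
Eliminate σ: μ = (z₂·x₁ − z₁·x₂)/(z₂ − z₁) = (0.9154·240 − (-0.8416)·450)/1.757 = 340.593.
Then σ = (x₂ − x₁)/(z₂ − z₁) = (450 − 240)/1.757 = 119.523.
Precision τ = 1/σ² = 1/119.5² = 7e-05.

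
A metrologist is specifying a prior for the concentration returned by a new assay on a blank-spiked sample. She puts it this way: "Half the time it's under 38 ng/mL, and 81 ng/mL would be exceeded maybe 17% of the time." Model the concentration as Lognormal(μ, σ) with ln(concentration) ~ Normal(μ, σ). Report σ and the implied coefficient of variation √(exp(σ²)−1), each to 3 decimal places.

σ ≈ 0.793, CV ≈ 0.936

If T ~ Lognormal(μ,σ) then ln T ~ Normal(μ,σ), so the p-quantile of ln T is μ + z_p·σ.
ln(38) = 3.638 and ln(81) = 4.394; z_{0.5} = 0, z_{0.83} = 0.9542.
σ = (4.394 − 3.638)/(0.9542 − (0)) = 0.793.
μ = 3.638 − (0)·0.793 = 3.638.
CV = √(exp(σ²)−1) = √(exp(0.6292)−1) = 0.936.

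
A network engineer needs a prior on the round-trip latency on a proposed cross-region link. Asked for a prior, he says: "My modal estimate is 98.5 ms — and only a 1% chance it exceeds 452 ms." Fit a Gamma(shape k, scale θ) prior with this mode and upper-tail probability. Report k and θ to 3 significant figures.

k ≈ 2.73, θ ≈ 56.9

Gamma(k,θ) with k>1 has mode (k−1)θ, so θ = 98.5/(k−1).
Need P(X < 452) = 0.99 with θ tied to k this way. Start at k = 2, θ = 98.5: P(X<452) ≈ 0.943.
Too low — raise k to concentrate. Iterating converges to k ≈ 2.73.
Then θ = 98.5/(2.73−1) ≈ 56.9.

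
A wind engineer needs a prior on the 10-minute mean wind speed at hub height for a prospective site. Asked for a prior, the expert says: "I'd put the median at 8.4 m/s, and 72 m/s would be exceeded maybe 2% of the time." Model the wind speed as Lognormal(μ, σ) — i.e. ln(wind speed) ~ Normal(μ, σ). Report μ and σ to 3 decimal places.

μ ≈ 2.128, σ ≈ 1.046

If T ~ Lognormal(μ,σ) then ln T ~ Normal(μ,σ), so the p-quantile of ln T is μ + z_p·σ.
ln(8.4) = 2.128 and ln(72) = 4.277; z_{0.5} = 0, z_{0.98} = 2.054.
σ = (4.277 − 2.128)/(2.054 − (0)) = 1.046.
μ = 2.128 − (0)·1.046 = 2.128.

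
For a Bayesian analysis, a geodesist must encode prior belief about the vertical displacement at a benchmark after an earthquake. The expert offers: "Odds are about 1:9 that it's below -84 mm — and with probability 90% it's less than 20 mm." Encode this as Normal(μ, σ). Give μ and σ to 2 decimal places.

μ = -32.00, σ = 40.58

For Normal(μ,σ), the p-quantile is μ + z_p·σ. Here z_{0.1} = -1.282, z_{0.9} = 1.282.
So -84 = μ − 1.282σ and 20 = μ + 1.282σ.
Subtracting: σ = (20 − -84)/(1.282 − (-1.282)) = 40.58.
Then μ = -84 − (-1.282)·40.58 = -32.00.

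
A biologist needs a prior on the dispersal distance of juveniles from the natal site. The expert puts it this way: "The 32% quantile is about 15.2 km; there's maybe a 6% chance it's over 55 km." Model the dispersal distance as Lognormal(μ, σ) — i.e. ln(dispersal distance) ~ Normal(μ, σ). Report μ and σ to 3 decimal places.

μ ≈ 3.019, σ ≈ 0.636

If T ~ Lognormal(μ,σ) then ln T ~ Normal(μ,σ), so the p-quantile of ln T is μ + z_p·σ.
ln(15.2) = 2.721 and ln(55) = 4.007; z_{0.32} = -0.4677, z_{0.94} = 1.555.
σ = (4.007 − 2.721)/(1.555 − (-0.4677)) = 0.636.
μ = 2.721 − (-0.4677)·0.636 = 3.019.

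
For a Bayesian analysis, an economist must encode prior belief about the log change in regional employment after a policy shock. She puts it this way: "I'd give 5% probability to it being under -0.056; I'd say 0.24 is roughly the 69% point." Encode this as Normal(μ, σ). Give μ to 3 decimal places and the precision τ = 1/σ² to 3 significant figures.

The p-quantile of Normal(μ,σ) is μ + z_p·σ, with z_{0.05} = -1.645 and z_{0.69} = 0.4959.
Eliminate σ: μ = (z₂·x₁ − z₁·x₂)/(z₂ − z₁) = (0.4959·-0.056 − (-1.645)·0.24)/2.141 = 0.171.
Then σ = (x₂ − x₁)/(z₂ − z₁) = (0.24 − -0.056)/2.141 = 0.138.
Precision τ = 1/σ² = 1/0.1383² = 52.3.

μ = 0.171, τ = 52.3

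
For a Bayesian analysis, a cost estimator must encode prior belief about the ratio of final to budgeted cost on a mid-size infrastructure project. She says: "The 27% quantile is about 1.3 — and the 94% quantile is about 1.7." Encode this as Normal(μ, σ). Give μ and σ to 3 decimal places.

μ = 1.413, σ = 0.185

For Normal(μ,σ), the p-quantile is μ + z_p·σ. Here z_{0.27} = -0.6128, z_{0.94} = 1.555.
So 1.3 = μ − 0.6128σ and 1.7 = μ + 1.555σ.
Subtracting: σ = (1.7 − 1.3)/(1.555 − (-0.6128)) = 0.185.
Then μ = 1.3 − (-0.6128)·0.185 = 1.413.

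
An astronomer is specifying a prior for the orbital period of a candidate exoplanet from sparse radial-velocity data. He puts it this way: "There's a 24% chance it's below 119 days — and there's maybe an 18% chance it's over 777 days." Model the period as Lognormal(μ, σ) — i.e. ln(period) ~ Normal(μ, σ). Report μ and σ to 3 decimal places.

If T ~ Lognormal(μ,σ) then ln T ~ Normal(μ,σ), so the p-quantile of ln T is μ + z_p·σ.
ln(119) = 4.779 and ln(777) = 6.655; z_{0.24} = -0.7063, z_{0.82} = 0.9154.
σ = (6.655 − 4.779)/(0.9154 − (-0.7063)) = 1.157.
μ = 4.779 − (-0.7063)·1.157 = 5.596.

μ ≈ 5.596, σ ≈ 1.157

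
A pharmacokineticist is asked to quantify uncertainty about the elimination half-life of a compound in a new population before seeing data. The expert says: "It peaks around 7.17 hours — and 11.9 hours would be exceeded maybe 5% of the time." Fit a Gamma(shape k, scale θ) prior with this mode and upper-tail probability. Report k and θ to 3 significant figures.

Gamma(k,θ) with k>1 has mode (k−1)θ, so θ = 7.17/(k−1).
Need P(X < 11.9) = 0.95 with θ tied to k this way. Start at k = 2, θ = 7.17: P(X<11.9) ≈ 0.494.
Too low — raise k to concentrate. Iterating converges to k ≈ 11.9.
Then θ = 7.17/(11.9−1) ≈ 0.659.

k ≈ 11.9, θ ≈ 0.659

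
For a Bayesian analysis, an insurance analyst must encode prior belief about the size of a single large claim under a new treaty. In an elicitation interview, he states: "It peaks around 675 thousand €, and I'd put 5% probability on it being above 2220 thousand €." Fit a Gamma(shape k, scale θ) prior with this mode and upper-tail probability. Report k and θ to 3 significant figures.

Gamma(k,θ) with k>1 has mode (k−1)θ, so θ = 675/(k−1).
Need P(X < 2220) = 0.95 with θ tied to k this way. Start at k = 2, θ = 675: P(X<2220) ≈ 0.840.
Too low — raise k to concentrate. Iterating converges to k ≈ 2.84.
Then θ = 675/(2.84−1) ≈ 366.

k ≈ 2.84, θ ≈ 366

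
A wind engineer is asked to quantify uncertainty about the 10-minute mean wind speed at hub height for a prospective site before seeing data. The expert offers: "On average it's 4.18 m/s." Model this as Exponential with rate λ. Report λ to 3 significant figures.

λ ≈ 0.239

Exponential mean = 1/λ, so λ = 1/4.18 = 0.239.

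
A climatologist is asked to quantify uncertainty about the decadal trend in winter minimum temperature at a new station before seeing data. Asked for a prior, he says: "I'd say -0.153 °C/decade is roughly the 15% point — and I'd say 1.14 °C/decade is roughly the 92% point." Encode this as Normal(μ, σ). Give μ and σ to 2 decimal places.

For Normal(μ,σ), the p-quantile is μ + z_p·σ. Here z_{0.15} = -1.036, z_{0.92} = 1.405.
So -0.153 = μ − 1.036σ and 1.14 = μ + 1.405σ.
Subtracting: σ = (1.14 − -0.153)/(1.405 − (-1.036)) = 0.53.
Then μ = -0.153 − (-1.036)·0.53 = 0.40.

μ = 0.40, σ = 0.53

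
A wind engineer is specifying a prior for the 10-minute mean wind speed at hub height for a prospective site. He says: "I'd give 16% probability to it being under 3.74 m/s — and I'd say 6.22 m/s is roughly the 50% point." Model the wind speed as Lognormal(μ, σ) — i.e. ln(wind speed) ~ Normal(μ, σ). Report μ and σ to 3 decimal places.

μ ≈ 1.828, σ ≈ 0.512

If T ~ Lognormal(μ,σ) then ln T ~ Normal(μ,σ), so the p-quantile of ln T is μ + z_p·σ.
ln(3.74) = 1.319 and ln(6.22) = 1.828; z_{0.16} = -0.9945, z_{0.5} = 0.
σ = (1.828 − 1.319)/(0 − (-0.9945)) = 0.512.
μ = 1.319 − (-0.9945)·0.512 = 1.828.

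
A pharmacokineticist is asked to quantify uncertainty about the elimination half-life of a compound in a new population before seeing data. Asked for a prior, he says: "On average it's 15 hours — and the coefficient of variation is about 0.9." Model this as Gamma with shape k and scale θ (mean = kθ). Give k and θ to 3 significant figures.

k ≈ 1.23, θ ≈ 12.2

For Gamma(k, scale θ): mean = kθ, variance = kθ², so CV = 1/√k.
CV = 0.9, hence k = 1/CV² = 1.23.
Then θ = mean/k = 15/1.23 = 12.2.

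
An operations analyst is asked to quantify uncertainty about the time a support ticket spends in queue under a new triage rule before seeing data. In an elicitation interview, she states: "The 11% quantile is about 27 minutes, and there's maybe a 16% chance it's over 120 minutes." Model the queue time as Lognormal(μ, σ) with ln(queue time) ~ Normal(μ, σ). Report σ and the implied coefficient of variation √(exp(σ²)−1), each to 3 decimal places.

If T ~ Lognormal(μ,σ) then ln T ~ Normal(μ,σ), so the p-quantile of ln T is μ + z_p·σ.
ln(27) = 3.296 and ln(120) = 4.787; z_{0.11} = -1.227, z_{0.84} = 0.9945.
σ = (4.787 − 3.296)/(0.9945 − (-1.227)) = 0.672.
μ = 3.296 − (-1.227)·0.672 = 4.120.
CV = √(exp(σ²)−1) = √(exp(0.4511)−1) = 0.755.

σ ≈ 0.672, CV ≈ 0.755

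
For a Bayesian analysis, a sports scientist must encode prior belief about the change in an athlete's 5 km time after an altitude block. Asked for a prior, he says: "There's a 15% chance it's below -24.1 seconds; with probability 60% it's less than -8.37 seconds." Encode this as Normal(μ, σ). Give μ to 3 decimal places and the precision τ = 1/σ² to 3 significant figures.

The p-quantile of Normal(μ,σ) is μ + z_p·σ, with z_{0.15} = -1.036 and z_{0.6} = 0.2533.
Eliminate σ: μ = (z₂·x₁ − z₁·x₂)/(z₂ − z₁) = (0.2533·-24.1 − (-1.036)·-8.37)/1.29 = -11.460.
Then σ = (x₂ − x₁)/(z₂ − z₁) = (-8.37 − -24.1)/1.29 = 12.196.
Precision τ = 1/σ² = 1/12.2² = 0.00672.

μ = -11.460, τ = 0.00672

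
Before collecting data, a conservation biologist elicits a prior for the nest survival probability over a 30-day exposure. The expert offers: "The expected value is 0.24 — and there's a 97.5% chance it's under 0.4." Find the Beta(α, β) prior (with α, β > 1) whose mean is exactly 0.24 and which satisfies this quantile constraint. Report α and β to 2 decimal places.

α ≈ 7.63, β ≈ 24.17

With mean 0.24 fixed, write α = 0.24s, β = 0.76s where s = α+β.
Need P(θ < 0.4) = 0.975 under Beta(0.24s, 0.76s). Normal approximation: (q−m)/√(m(1−m)/s) ≈ z_{0.975} = 1.96, so s ≈ 0.24·0.76·(1.96)²/(0.4−0.24)² = 27.4.
At s = 27.4: P(θ<0.4) ≈ 0.966. Adjusting to match 0.975 gives s ≈ 31.81.
So α = 0.24·31.81 ≈ 7.63, β = 0.76·31.81 ≈ 24.17.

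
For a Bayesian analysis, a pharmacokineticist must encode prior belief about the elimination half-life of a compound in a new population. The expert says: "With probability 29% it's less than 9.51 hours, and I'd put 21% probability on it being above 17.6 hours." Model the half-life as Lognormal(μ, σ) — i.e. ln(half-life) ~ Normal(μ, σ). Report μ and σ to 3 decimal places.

μ ≈ 2.503, σ ≈ 0.453

If T ~ Lognormal(μ,σ) then ln T ~ Normal(μ,σ), so the p-quantile of ln T is μ + z_p·σ.
ln(9.51) = 2.252 and ln(17.6) = 2.868; z_{0.29} = -0.5534, z_{0.79} = 0.8064.
σ = (2.868 − 2.252)/(0.8064 − (-0.5534)) = 0.453.
μ = 2.252 − (-0.5534)·0.453 = 2.503.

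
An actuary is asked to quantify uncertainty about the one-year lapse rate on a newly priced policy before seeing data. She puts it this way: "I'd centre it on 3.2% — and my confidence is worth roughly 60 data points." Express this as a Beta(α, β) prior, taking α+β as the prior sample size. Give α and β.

α = 1.92, β = 58.08

Under the effective-sample-size interpretation, Beta(α, β) has prior mean α/(α+β) and prior sample size α+β.
So α+β = 60 and α/(α+β) = 0.032, giving α = 0.032·60 = 1.92 and β = 60 − 1.92 = 58.08.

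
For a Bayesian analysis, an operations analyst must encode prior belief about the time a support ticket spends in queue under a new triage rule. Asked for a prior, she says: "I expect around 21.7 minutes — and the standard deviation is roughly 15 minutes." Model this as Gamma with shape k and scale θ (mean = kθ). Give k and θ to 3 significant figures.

For Gamma(k, scale θ): mean = kθ, variance = kθ², so CV = 1/√k.
CV = SD/mean = 15/21.7 = 0.6912, hence k = 1/CV² = 2.09.
Then θ = mean/k = 21.7/2.09 = 10.4.

k ≈ 2.09, θ ≈ 10.4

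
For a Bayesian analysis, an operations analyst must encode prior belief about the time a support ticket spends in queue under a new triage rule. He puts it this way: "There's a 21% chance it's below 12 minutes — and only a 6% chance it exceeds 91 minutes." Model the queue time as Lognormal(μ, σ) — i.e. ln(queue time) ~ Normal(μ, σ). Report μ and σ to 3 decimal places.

μ ≈ 3.177, σ ≈ 0.858

If T ~ Lognormal(μ,σ) then ln T ~ Normal(μ,σ), so the p-quantile of ln T is μ + z_p·σ.
ln(12) = 2.485 and ln(91) = 4.511; z_{0.21} = -0.8064, z_{0.94} = 1.555.
σ = (4.511 − 2.485)/(1.555 − (-0.8064)) = 0.858.
μ = 2.485 − (-0.8064)·0.858 = 3.177.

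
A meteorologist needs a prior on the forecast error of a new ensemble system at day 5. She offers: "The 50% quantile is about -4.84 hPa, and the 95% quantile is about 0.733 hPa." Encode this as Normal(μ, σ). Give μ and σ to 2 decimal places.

μ = -4.84, σ = 3.39

For Normal(μ,σ), the p-quantile is μ + z_p·σ. Here z_{0.5} = 0, z_{0.95} = 1.645.
So -4.84 = μ + 0σ and 0.733 = μ + 1.645σ.
Subtracting: σ = (0.733 − -4.84)/(1.645 − (0)) = 3.39.
Then μ = -4.84 − (0)·3.39 = -4.84.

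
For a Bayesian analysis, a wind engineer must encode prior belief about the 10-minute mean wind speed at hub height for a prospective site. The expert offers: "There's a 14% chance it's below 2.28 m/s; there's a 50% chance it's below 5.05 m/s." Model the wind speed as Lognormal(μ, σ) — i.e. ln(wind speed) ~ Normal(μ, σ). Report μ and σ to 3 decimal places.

If T ~ Lognormal(μ,σ) then ln T ~ Normal(μ,σ), so the p-quantile of ln T is μ + z_p·σ.
ln(2.28) = 0.8242 and ln(5.05) = 1.619; z_{0.14} = -1.08, z_{0.5} = 0.
σ = (1.619 − 0.8242)/(0 − (-1.08)) = 0.736.
μ = 0.8242 − (-1.08)·0.736 = 1.619.

μ ≈ 1.619, σ ≈ 0.736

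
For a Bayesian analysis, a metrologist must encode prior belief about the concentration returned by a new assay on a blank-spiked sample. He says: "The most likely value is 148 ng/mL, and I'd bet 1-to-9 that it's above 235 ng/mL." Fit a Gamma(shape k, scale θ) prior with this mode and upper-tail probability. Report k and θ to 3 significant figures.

Gamma(k,θ) with k>1 has mode (k−1)θ, so θ = 148/(k−1).
Need P(X < 235) = 0.9 with θ tied to k this way. Start at k = 2, θ = 148: P(X<235) ≈ 0.471.
Too low — raise k to concentrate. Iterating converges to k ≈ 9.78.
Then θ = 148/(9.78−1) ≈ 16.9.

k ≈ 9.78, θ ≈ 16.9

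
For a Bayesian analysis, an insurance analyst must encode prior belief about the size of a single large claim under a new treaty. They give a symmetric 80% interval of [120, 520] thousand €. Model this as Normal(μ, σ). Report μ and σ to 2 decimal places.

μ = 320.00, σ = 156.06

A symmetric 80% interval runs μ ± z·σ with z = 1.282.
Half-width = 200, so σ = 200/1.282 = 156.06.
μ is the interval midpoint, 320.00.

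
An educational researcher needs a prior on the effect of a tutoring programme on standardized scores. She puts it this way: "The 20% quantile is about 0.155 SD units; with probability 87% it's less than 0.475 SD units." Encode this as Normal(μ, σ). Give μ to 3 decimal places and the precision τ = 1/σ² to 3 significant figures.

For Normal(μ,σ), the p-quantile is μ + z_p·σ. Here z_{0.2} = -0.8416, z_{0.87} = 1.126.
So 0.155 = μ − 0.8416σ and 0.475 = μ + 1.126σ.
Subtracting: σ = (0.475 − 0.155)/(1.126 − (-0.8416)) = 0.163.
Then μ = 0.155 − (-0.8416)·0.163 = 0.292.
Precision τ = 1/σ² = 1/0.1626² = 37.8.

μ = 0.292, τ = 37.8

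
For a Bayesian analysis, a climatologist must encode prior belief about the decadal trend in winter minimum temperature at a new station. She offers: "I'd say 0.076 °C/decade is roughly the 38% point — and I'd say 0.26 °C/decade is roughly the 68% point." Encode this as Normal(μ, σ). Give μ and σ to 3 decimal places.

For Normal(μ,σ), the p-quantile is μ + z_p·σ. Here z_{0.38} = -0.3055, z_{0.68} = 0.4677.
So 0.076 = μ − 0.3055σ and 0.26 = μ + 0.4677σ.
Subtracting: σ = (0.26 − 0.076)/(0.4677 − (-0.3055)) = 0.238.
Then μ = 0.076 − (-0.3055)·0.238 = 0.149.

μ = 0.149, σ = 0.238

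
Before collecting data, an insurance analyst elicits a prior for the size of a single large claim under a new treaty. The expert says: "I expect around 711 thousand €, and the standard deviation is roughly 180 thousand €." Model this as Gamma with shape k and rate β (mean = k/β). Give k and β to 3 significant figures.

For Gamma(k, rate β): mean = k/β, variance = k/β², so CV = 1/√k.
CV = SD/mean = 180/711 = 0.2532, hence k = 1/CV² = 15.6.
Then β = k/mean = 15.6/711 = 0.0219.

k ≈ 15.6, β ≈ 0.0219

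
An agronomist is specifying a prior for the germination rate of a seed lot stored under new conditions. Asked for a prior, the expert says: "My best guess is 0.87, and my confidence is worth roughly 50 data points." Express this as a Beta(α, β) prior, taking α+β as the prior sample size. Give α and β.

α = 43.5, β = 6.5

Under the effective-sample-size interpretation, Beta(α, β) has prior mean α/(α+β) and prior sample size α+β.
So α+β = 50 and α/(α+β) = 0.87, giving α = 0.87·50 = 43.5 and β = 50 − 43.5 = 6.5.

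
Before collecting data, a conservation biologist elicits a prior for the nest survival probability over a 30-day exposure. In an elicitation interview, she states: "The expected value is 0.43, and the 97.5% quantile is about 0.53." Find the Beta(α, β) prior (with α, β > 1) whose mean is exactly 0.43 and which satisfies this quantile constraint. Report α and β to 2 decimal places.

α ≈ 41.01, β ≈ 54.37

With mean 0.43 fixed, write α = 0.43s, β = 0.57s where s = α+β.
Need P(θ < 0.53) = 0.975 under Beta(0.43s, 0.57s). Normal approximation: (q−m)/√(m(1−m)/s) ≈ z_{0.975} = 1.96, so s ≈ 0.43·0.57·(1.96)²/(0.53−0.43)² = 94.2.
At s = 94.2: P(θ<0.53) ≈ 0.974. Adjusting to match 0.975 gives s ≈ 95.38.
So α = 0.43·95.38 ≈ 41.01, β = 0.57·95.38 ≈ 54.37.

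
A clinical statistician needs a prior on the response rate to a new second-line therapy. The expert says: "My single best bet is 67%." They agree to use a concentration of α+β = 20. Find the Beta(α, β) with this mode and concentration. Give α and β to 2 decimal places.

For α,β > 1 the Beta mode is (α−1)/(α+β−2). With α+β = 20, the mode is (α−1)/18.
Set (α−1)/18 = 0.67 → α = 1 + 0.67·18 = 13.06.
β = 20 − α = 6.94.

α = 13.06, β = 6.94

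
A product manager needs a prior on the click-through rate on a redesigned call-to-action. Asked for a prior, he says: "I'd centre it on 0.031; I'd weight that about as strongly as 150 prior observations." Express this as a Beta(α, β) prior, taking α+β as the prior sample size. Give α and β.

Under the effective-sample-size interpretation, Beta(α, β) has prior mean α/(α+β) and prior sample size α+β.
So α+β = 150 and α/(α+β) = 0.031, giving α = 0.031·150 = 4.65 and β = 150 − 4.65 = 145.35.

α = 4.65, β = 145.35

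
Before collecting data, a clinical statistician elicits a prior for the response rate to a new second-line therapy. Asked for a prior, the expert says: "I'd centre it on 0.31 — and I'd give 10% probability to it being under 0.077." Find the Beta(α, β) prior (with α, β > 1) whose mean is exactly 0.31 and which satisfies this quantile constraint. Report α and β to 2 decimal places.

α ≈ 1.47, β ≈ 3.28

With mean 0.31 fixed, write α = 0.31s, β = 0.69s where s = α+β.
Need P(θ < 0.077) = 0.1 under Beta(0.31s, 0.69s). Normal approximation: (q−m)/√(m(1−m)/s) ≈ z_{0.1} = -1.28, so s ≈ 0.31·0.69·(-1.28)²/(0.077−0.31)² = 6.5.
At s = 6.5: P(θ<0.077) ≈ 0.060. Adjusting to match 0.1 gives s ≈ 4.75.
So α = 0.31·4.75 ≈ 1.47, β = 0.69·4.75 ≈ 3.28.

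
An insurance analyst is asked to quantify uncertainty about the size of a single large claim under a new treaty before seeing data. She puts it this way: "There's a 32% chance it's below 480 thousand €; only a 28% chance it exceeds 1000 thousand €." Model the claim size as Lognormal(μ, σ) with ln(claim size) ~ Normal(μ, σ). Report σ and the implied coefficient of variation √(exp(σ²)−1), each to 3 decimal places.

σ ≈ 0.699, CV ≈ 0.793

If T ~ Lognormal(μ,σ) then ln T ~ Normal(μ,σ), so the p-quantile of ln T is μ + z_p·σ.
ln(480) = 6.174 and ln(1000) = 6.908; z_{0.32} = -0.4677, z_{0.72} = 0.5828.
σ = (6.908 − 6.174)/(0.5828 − (-0.4677)) = 0.699.
μ = 6.174 − (-0.4677)·0.699 = 6.501.
CV = √(exp(σ²)−1) = √(exp(0.4881)−1) = 0.793.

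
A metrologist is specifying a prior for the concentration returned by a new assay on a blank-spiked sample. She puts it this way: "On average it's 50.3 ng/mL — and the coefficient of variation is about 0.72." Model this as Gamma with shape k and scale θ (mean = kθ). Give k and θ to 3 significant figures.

k ≈ 1.93, θ ≈ 26.1

For Gamma(k, scale θ): mean = kθ, variance = kθ², so CV = 1/√k.
CV = 0.72, hence k = 1/CV² = 1.93.
Then θ = mean/k = 50.3/1.93 = 26.1.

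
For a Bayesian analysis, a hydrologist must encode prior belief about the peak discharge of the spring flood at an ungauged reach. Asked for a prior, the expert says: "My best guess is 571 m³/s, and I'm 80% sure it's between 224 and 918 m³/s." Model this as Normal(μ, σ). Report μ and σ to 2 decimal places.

μ = 571.00, σ = 270.77

A symmetric 80% interval runs μ ± z·σ with z = 1.282.
Half-width = 347, so σ = 347/1.282 = 270.77.
μ is the stated best guess, 571.00.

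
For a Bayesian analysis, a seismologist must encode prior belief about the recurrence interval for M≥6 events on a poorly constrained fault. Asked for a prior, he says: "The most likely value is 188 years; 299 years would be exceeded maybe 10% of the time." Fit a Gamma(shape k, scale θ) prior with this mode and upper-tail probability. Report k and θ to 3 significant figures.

Gamma(k,θ) with k>1 has mode (k−1)θ, so θ = 188/(k−1).
Need P(X < 299) = 0.9 with θ tied to k this way. Start at k = 2, θ = 188: P(X<299) ≈ 0.472.
Too low — raise k to concentrate. Iterating converges to k ≈ 9.72.
Then θ = 188/(9.72−1) ≈ 21.6.

k ≈ 9.72, θ ≈ 21.6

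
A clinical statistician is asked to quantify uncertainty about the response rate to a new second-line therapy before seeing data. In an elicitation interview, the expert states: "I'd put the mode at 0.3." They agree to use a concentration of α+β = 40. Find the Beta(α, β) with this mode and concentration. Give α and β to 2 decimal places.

α = 12.40, β = 27.60

For α,β > 1 the Beta mode is (α−1)/(α+β−2). With α+β = 40, the mode is (α−1)/38.
Set (α−1)/38 = 0.3 → α = 1 + 0.3·38 = 12.40.
β = 40 − α = 27.60.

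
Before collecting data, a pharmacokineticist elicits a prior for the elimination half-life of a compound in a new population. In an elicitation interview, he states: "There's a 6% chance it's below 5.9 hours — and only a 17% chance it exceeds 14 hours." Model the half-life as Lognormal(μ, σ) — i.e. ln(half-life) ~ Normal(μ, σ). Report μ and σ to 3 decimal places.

If T ~ Lognormal(μ,σ) then ln T ~ Normal(μ,σ), so the p-quantile of ln T is μ + z_p·σ.
ln(5.9) = 1.775 and ln(14) = 2.639; z_{0.06} = -1.555, z_{0.83} = 0.9542.
σ = (2.639 − 1.775)/(0.9542 − (-1.555)) = 0.344.
μ = 1.775 − (-1.555)·0.344 = 2.310.

μ ≈ 2.310, σ ≈ 0.344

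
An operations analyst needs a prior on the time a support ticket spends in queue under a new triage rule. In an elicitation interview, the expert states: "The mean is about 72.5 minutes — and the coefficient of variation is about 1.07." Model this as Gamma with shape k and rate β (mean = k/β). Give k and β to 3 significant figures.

k ≈ 0.873, β ≈ 0.012

For Gamma(k, rate β): mean = k/β, variance = k/β², so CV = 1/√k.
CV = 1.07, hence k = 1/CV² = 0.873.
Then β = k/mean = 0.873/72.5 = 0.012.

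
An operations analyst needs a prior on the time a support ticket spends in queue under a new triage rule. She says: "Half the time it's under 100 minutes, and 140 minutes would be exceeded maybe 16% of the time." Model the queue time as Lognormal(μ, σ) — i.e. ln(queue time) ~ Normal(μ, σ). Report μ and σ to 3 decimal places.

μ ≈ 4.605, σ ≈ 0.338

If T ~ Lognormal(μ,σ) then ln T ~ Normal(μ,σ), so the p-quantile of ln T is μ + z_p·σ.
ln(100) = 4.605 and ln(140) = 4.942; z_{0.5} = 0, z_{0.84} = 0.9945.
σ = (4.942 − 4.605)/(0.9945 − (0)) = 0.338.
μ = 4.605 − (0)·0.338 = 4.605.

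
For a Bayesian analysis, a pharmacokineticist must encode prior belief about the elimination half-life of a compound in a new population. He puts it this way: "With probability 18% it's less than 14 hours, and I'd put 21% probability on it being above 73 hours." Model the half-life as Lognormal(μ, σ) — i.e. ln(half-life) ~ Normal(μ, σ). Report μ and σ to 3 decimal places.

If T ~ Lognormal(μ,σ) then ln T ~ Normal(μ,σ), so the p-quantile of ln T is μ + z_p·σ.
ln(14) = 2.639 and ln(73) = 4.29; z_{0.18} = -0.9154, z_{0.79} = 0.8064.
σ = (4.29 − 2.639)/(0.8064 − (-0.9154)) = 0.959.
μ = 2.639 − (-0.9154)·0.959 = 3.517.

μ ≈ 3.517, σ ≈ 0.959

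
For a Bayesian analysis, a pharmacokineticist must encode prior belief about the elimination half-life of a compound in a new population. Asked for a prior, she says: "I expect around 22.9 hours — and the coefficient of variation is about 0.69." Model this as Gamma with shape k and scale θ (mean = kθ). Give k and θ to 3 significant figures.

k ≈ 2.1, θ ≈ 10.9

For Gamma(k, scale θ): mean = kθ, variance = kθ², so CV = 1/√k.
CV = 0.69, hence k = 1/CV² = 2.1.
Then θ = mean/k = 22.9/2.1 = 10.9.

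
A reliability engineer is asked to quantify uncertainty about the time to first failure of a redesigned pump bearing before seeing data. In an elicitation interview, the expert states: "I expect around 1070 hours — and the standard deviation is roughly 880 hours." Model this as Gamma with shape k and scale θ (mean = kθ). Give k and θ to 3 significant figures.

k ≈ 1.48, θ ≈ 724

For Gamma(k, scale θ): mean = kθ, variance = kθ², so CV = 1/√k.
CV = SD/mean = 880/1070 = 0.8224, hence k = 1/CV² = 1.48.
Then θ = mean/k = 1070/1.48 = 724.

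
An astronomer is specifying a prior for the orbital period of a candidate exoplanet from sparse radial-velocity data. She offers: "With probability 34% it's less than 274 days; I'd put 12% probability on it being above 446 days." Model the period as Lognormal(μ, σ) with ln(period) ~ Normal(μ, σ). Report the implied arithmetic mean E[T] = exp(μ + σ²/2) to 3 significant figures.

If T ~ Lognormal(μ,σ) then ln T ~ Normal(μ,σ), so the p-quantile of ln T is μ + z_p·σ.
ln(274) = 5.613 and ln(446) = 6.1; z_{0.34} = -0.4125, z_{0.88} = 1.175.
σ = (6.1 − 5.613)/(1.175 − (-0.4125)) = 0.307.
μ = 5.613 − (-0.4125)·0.307 = 5.740.
E[T] = exp(μ + σ²/2) = exp(5.740 + 0.0471) = 326 days.

E[T] ≈ 326 days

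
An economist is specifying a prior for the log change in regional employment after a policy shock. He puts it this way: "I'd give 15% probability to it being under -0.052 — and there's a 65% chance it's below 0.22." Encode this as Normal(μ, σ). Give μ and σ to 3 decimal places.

μ = 0.146, σ = 0.191

For Normal(μ,σ), the p-quantile is μ + z_p·σ. Here z_{0.15} = -1.036, z_{0.65} = 0.3853.
So -0.052 = μ − 1.036σ and 0.22 = μ + 0.3853σ.
Subtracting: σ = (0.22 − -0.052)/(0.3853 − (-1.036)) = 0.191.
Then μ = -0.052 − (-1.036)·0.191 = 0.146.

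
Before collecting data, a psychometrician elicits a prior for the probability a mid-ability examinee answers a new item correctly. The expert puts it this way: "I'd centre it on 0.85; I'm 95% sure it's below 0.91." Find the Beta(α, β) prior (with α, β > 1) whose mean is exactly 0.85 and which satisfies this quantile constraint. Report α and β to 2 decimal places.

α ≈ 67.87, β ≈ 11.98

With mean 0.85 fixed, write α = 0.85s, β = 0.15s where s = α+β.
Need P(θ < 0.91) = 0.95 under Beta(0.85s, 0.15s). Normal approximation: (q−m)/√(m(1−m)/s) ≈ z_{0.95} = 1.64, so s ≈ 0.85·0.15·(1.64)²/(0.91−0.85)² = 95.8.
At s = 95.8: P(θ<0.91) ≈ 0.965. Adjusting to match 0.95 gives s ≈ 79.85.
So α = 0.85·79.85 ≈ 67.87, β = 0.15·79.85 ≈ 11.98.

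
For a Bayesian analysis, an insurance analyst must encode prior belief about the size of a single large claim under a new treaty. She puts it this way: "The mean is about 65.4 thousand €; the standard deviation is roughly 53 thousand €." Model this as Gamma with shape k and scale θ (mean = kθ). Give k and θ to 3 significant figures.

For Gamma(k, scale θ): mean = kθ, variance = kθ², so CV = 1/√k.
CV = SD/mean = 53/65.4 = 0.8104, hence k = 1/CV² = 1.52.
Then θ = mean/k = 65.4/1.52 = 43.

k ≈ 1.52, θ ≈ 43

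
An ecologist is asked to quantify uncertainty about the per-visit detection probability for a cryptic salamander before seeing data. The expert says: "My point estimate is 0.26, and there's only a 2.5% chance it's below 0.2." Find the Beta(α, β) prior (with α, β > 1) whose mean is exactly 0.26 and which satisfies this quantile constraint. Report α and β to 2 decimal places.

α ≈ 48.90, β ≈ 139.18

With mean 0.26 fixed, write α = 0.26s, β = 0.74s where s = α+β.
Need P(θ < 0.2) = 0.025 under Beta(0.26s, 0.74s). Normal approximation: (q−m)/√(m(1−m)/s) ≈ z_{0.025} = -1.96, so s ≈ 0.26·0.74·(-1.96)²/(0.2−0.26)² = 205.3.
At s = 205.3: P(θ<0.2) ≈ 0.020. Adjusting to match 0.025 gives s ≈ 188.07.
So α = 0.26·188.07 ≈ 48.90, β = 0.74·188.07 ≈ 139.18.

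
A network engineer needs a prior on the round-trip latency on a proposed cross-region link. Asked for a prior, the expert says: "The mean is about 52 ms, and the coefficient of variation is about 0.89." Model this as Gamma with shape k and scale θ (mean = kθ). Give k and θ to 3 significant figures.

For Gamma(k, scale θ): mean = kθ, variance = kθ², so CV = 1/√k.
CV = 0.89, hence k = 1/CV² = 1.26.
Then θ = mean/k = 52/1.26 = 41.2.

k ≈ 1.26, θ ≈ 41.2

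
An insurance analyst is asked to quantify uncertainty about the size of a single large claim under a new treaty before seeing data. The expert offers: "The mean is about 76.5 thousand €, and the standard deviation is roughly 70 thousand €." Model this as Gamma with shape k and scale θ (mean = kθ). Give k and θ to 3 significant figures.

For Gamma(k, scale θ): mean = kθ, variance = kθ², so CV = 1/√k.
CV = SD/mean = 70/76.5 = 0.915, hence k = 1/CV² = 1.19.
Then θ = mean/k = 76.5/1.19 = 64.1.

k ≈ 1.19, θ ≈ 64.1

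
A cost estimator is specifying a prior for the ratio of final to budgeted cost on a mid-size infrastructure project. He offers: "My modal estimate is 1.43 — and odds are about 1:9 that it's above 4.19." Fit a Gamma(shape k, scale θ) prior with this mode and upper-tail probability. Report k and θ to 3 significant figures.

Gamma(k,θ) with k>1 has mode (k−1)θ, so θ = 1.43/(k−1).
Need P(X < 4.19) = 0.9 with θ tied to k this way. Start at k = 2, θ = 1.43: P(X<4.19) ≈ 0.790.
Too low — raise k to concentrate. Iterating converges to k ≈ 2.65.
Then θ = 1.43/(2.65−1) ≈ 0.868.

k ≈ 2.65, θ ≈ 0.868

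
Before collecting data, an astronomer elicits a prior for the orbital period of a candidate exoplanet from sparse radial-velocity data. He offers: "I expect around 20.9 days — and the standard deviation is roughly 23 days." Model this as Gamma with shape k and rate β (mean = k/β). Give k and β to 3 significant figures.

k ≈ 0.826, β ≈ 0.0395

For Gamma(k, rate β): mean = k/β, variance = k/β², so CV = 1/√k.
CV = SD/mean = 23/20.9 = 1.1, hence k = 1/CV² = 0.826.
Then β = k/mean = 0.826/20.9 = 0.0395.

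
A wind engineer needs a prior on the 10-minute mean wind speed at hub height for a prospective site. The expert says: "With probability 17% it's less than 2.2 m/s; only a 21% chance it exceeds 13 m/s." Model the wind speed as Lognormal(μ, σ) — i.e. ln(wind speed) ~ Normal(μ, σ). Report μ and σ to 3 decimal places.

If T ~ Lognormal(μ,σ) then ln T ~ Normal(μ,σ), so the p-quantile of ln T is μ + z_p·σ.
ln(2.2) = 0.7885 and ln(13) = 2.565; z_{0.17} = -0.9542, z_{0.79} = 0.8064.
σ = (2.565 − 0.7885)/(0.8064 − (-0.9542)) = 1.009.
μ = 0.7885 − (-0.9542)·1.009 = 1.751.

μ ≈ 1.751, σ ≈ 1.009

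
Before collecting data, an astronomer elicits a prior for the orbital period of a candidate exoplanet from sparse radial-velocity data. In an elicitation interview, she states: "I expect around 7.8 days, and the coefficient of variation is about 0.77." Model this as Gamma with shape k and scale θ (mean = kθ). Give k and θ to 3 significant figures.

For Gamma(k, scale θ): mean = kθ, variance = kθ², so CV = 1/√k.
CV = 0.77, hence k = 1/CV² = 1.69.
Then θ = mean/k = 7.8/1.69 = 4.62.

k ≈ 1.69, θ ≈ 4.62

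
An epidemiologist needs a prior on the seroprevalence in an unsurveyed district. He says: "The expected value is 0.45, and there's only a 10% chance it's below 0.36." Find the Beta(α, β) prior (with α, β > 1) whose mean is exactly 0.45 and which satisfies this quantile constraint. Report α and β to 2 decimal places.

With mean 0.45 fixed, write α = 0.45s, β = 0.55s where s = α+β.
Need P(θ < 0.36) = 0.1 under Beta(0.45s, 0.55s). Normal approximation: (q−m)/√(m(1−m)/s) ≈ z_{0.1} = -1.28, so s ≈ 0.45·0.55·(-1.28)²/(0.36−0.45)² = 50.2.
At s = 50.2: P(θ<0.36) ≈ 0.098. Adjusting to match 0.1 gives s ≈ 49.35.
So α = 0.45·49.35 ≈ 22.21, β = 0.55·49.35 ≈ 27.14.

α ≈ 22.21, β ≈ 27.14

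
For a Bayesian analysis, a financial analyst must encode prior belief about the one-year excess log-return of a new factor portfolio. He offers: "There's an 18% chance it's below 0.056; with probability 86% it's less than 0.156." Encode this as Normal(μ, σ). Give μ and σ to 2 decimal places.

μ = 0.10, σ = 0.05

The p-quantile of Normal(μ,σ) is μ + z_p·σ, with z_{0.18} = -0.9154 and z_{0.86} = 1.08.
Eliminate σ: μ = (z₂·x₁ − z₁·x₂)/(z₂ − z₁) = (1.08·0.056 − (-0.9154)·0.156)/1.996 = 0.10.
Then σ = (x₂ − x₁)/(z₂ − z₁) = (0.156 − 0.056)/1.996 = 0.05.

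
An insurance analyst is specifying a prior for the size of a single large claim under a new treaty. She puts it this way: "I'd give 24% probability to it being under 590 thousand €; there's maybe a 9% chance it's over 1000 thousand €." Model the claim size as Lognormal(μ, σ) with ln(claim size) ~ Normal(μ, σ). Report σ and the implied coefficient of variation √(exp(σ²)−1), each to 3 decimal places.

σ ≈ 0.258, CV ≈ 0.262

If T ~ Lognormal(μ,σ) then ln T ~ Normal(μ,σ), so the p-quantile of ln T is μ + z_p·σ.
ln(590) = 6.38 and ln(1000) = 6.908; z_{0.24} = -0.7063, z_{0.91} = 1.341.
σ = (6.908 − 6.38)/(1.341 − (-0.7063)) = 0.258.
μ = 6.38 − (-0.7063)·0.258 = 6.562.
CV = √(exp(σ²)−1) = √(exp(0.0664)−1) = 0.262.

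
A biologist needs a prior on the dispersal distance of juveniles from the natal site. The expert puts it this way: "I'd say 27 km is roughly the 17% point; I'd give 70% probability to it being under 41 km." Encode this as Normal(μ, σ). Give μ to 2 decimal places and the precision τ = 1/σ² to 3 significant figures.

The p-quantile of Normal(μ,σ) is μ + z_p·σ, with z_{0.17} = -0.9542 and z_{0.7} = 0.5244.
Eliminate σ: μ = (z₂·x₁ − z₁·x₂)/(z₂ − z₁) = (0.5244·27 − (-0.9542)·41)/1.479 = 36.03.
Then σ = (x₂ − x₁)/(z₂ − z₁) = (41 − 27)/1.479 = 9.47.
Precision τ = 1/σ² = 1/9.469² = 0.0112.

μ = 36.03, τ = 0.0112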